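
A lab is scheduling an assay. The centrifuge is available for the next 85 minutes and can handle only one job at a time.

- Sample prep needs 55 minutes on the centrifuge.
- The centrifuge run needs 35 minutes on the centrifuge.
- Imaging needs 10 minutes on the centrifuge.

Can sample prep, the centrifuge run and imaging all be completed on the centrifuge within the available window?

Running back to back, the jobs need 55 + 35 + 10 = 100 minutes on the centrifuge.
Since 100 > 85, they cannot all fit.

No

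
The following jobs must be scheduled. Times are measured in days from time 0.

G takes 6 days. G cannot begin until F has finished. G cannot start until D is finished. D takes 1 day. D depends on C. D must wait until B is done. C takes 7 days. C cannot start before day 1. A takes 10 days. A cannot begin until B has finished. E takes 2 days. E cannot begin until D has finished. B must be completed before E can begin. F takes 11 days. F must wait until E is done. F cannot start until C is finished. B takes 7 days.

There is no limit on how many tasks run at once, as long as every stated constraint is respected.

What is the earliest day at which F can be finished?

C cannot begin until its own release at day 1. It runs from day 1 to 1 + 7 = day 8.
Nothing blocks B, so it runs from day 0 to day 7.
D cannot start until C (finishes day 8); B (finishes day 7). The controlling bound is day 8, so D finishes at 8 + 1 = day 9.
E cannot start until D (finishes day 9); B (finishes day 7). The controlling bound is day 9, so E finishes at 9 + 2 = day 11.
F cannot start until E (finishes day 11); C (finishes day 8). The controlling bound is day 11, so F finishes at 11 + 11 = day 22.

22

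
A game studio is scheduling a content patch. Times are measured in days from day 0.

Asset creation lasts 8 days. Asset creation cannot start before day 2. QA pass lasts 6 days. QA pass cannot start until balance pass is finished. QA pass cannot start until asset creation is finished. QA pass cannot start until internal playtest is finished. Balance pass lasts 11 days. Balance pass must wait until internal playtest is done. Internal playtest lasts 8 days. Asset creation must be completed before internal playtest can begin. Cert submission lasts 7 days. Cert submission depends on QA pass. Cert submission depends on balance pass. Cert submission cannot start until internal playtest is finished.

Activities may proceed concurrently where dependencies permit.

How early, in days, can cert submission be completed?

42

Asset creation cannot begin until its own release at day 2. It runs from day 2 to 2 + 8 = day 10.
After asset creation (finishes day 10), internal playtest can start at day 10 and finishes at day 18.
After internal playtest (finishes day 18), balance pass can start at day 18 and finishes at day 29.
QA pass cannot start until balance pass (finishes day 29); asset creation (finishes day 10); internal playtest (finishes day 18). The controlling bound is day 29, so QA pass finishes at 29 + 6 = day 35.
Cert submission has to wait for QA pass (finishes day 35); balance pass (finishes day 29); internal playtest (finishes day 18). The latest of these is day 35, so cert submission runs day 35 to 35 + 7 = day 42.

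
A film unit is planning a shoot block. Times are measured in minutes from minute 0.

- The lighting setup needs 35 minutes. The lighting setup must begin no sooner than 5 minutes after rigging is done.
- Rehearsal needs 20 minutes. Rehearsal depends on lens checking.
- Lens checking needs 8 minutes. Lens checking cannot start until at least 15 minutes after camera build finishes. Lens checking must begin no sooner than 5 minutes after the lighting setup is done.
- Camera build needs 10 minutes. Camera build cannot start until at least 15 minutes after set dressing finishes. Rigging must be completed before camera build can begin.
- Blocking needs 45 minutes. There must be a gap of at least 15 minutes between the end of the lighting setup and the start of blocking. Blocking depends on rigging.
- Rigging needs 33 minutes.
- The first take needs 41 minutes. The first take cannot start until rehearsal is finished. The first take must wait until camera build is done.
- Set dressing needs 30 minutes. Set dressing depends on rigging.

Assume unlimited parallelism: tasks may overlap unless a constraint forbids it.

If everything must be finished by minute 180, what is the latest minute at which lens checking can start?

The first take must finish by minute 180; it takes 41 minutes, so it must start by 180 − 41 = minute 139.
Rehearsal must finish before the first take (must start by minute 139). With a 20-minute duration, rehearsal must start by 139 − 20 = minute 119.
Lens checking has to be done before rehearsal (must start by minute 119). That means finishing by minute 119, i.e. starting by 119 − 8 = minute 111.

111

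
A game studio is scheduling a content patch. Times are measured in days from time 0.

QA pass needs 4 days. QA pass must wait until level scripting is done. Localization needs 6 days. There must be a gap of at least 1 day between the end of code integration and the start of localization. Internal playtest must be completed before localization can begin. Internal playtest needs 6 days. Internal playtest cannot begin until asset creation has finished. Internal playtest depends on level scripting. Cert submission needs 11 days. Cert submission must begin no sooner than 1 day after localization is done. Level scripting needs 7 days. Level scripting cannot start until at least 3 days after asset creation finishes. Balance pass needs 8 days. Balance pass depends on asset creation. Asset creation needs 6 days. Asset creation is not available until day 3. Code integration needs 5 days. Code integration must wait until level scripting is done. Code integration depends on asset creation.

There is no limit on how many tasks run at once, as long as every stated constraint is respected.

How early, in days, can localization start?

After its own release at day 3, asset creation can start at day 3 and finishes at day 9.
Level scripting waits on asset creation (finishes day 9, plus 3-day gap → day 12), so it starts at day 12 and finishes at 12 + 7 = day 19.
Internal playtest needs all of asset creation (finishes day 9); level scripting (finishes day 19). That puts its earliest start at day 19; it finishes at 19 + 6 = day 25.
Code integration cannot start until level scripting (finishes day 19); asset creation (finishes day 9). The controlling bound is day 19, so code integration finishes at 19 + 5 = day 24.
Localization waits on code integration (finishes day 24, plus 1-day gap → day 25); internal playtest (finishes day 25). The latest of these is day 25, which is the earliest localization can start.

25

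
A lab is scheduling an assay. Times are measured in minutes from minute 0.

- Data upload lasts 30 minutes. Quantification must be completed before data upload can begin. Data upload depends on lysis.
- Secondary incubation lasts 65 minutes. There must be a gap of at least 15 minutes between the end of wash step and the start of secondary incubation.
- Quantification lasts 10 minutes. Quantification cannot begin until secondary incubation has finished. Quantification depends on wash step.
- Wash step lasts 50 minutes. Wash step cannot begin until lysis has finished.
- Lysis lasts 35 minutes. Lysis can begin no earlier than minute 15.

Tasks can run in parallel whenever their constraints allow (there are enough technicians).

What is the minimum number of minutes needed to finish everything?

220

After its own release at minute 15, lysis can start at minute 15 and finishes at minute 50.
Wash step waits on lysis (finishes minute 50), so it starts at minute 50 and finishes at 50 + 50 = minute 100.
After wash step (finishes minute 100, plus 15-minute gap → minute 115), secondary incubation can start at minute 115 and finishes at minute 180.
Quantification has to wait for secondary incubation (finishes minute 180); wash step (finishes minute 100). The latest of these is minute 180, so quantification runs minute 180 to 180 + 10 = minute 190.
Data upload needs all of quantification (finishes minute 190); lysis (finishes minute 50). That puts its earliest start at minute 190; it finishes at 190 + 30 = minute 220.
All tasks are finished once the last one completes. Finish times: Lysis at 50, Wash step at 100, Secondary incubation at 180, Quantification at 190, Data upload at 220. The latest is minute 220.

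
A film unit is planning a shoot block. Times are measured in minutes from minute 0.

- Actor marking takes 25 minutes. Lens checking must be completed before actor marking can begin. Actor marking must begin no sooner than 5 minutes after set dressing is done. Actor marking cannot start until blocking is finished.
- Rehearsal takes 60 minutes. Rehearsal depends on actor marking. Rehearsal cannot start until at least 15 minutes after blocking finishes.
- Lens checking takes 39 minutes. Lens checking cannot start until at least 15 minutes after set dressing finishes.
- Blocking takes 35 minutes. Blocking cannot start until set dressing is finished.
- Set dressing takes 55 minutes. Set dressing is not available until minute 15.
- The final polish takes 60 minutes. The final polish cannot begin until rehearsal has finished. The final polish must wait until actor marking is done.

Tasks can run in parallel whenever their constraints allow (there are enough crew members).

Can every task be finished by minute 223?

Set dressing waits on its own release at minute 15, so it starts at minute 15 and finishes at 15 + 55 = minute 70.
Blocking cannot begin until set dressing (finishes minute 70). It runs from minute 70 to 70 + 35 = minute 105.
Lens checking waits on set dressing (finishes minute 70, plus 15-minute gap → minute 85), so it starts at minute 85 and finishes at 85 + 39 = minute 124.
For actor marking: lens checking (finishes minute 124); set dressing (finishes minute 70, plus 5-minute gap → minute 75); blocking (finishes minute 105). Taking the maximum gives a start of minute 124, and it finishes at 124 + 25 = minute 149.
For rehearsal: actor marking (finishes minute 149); blocking (finishes minute 105, plus 15-minute gap → minute 120). Taking the maximum gives a start of minute 149, and it finishes at 149 + 60 = minute 209.
The final polish has to wait for rehearsal (finishes minute 209); actor marking (finishes minute 149). The latest of these is minute 209, so the final polish runs minute 209 to 209 + 60 = minute 269.
The earliest everything can be done is minute 269, which is after the deadline of 223, so it is not possible.

No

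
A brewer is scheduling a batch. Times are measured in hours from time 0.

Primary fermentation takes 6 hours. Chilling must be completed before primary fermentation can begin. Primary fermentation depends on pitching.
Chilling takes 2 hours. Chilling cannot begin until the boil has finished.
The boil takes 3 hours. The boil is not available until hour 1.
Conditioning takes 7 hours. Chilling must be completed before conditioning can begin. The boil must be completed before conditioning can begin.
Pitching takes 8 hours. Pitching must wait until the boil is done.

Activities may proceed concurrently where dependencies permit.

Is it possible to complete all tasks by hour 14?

No

After its own release at hour 1, the boil can start at hour 1 and finishes at hour 4.
Pitching waits on the boil (finishes hour 4), so it starts at hour 4 and finishes at 4 + 8 = hour 12.
After the boil (finishes hour 4), chilling can start at hour 4 and finishes at hour 6.
Conditioning has to wait for chilling (finishes hour 6); the boil (finishes hour 4). The latest of these is hour 6, so conditioning runs hour 6 to 6 + 7 = hour 13.
For primary fermentation: chilling (finishes hour 6); pitching (finishes hour 12). Taking the maximum gives a start of hour 12, and it finishes at 12 + 6 = hour 18.
The earliest everything can be done is hour 18, which is after the deadline of 14, so it is not possible.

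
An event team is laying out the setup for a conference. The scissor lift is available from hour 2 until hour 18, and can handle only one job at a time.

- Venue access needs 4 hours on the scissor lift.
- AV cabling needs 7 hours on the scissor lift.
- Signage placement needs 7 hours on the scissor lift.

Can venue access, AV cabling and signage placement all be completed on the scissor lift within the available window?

No

The scissor lift window is 18 − 2 = 16 hours.
Running back to back, the jobs need 4 + 7 + 7 = 18 hours on the scissor lift.
Since 18 > 16, they cannot all fit.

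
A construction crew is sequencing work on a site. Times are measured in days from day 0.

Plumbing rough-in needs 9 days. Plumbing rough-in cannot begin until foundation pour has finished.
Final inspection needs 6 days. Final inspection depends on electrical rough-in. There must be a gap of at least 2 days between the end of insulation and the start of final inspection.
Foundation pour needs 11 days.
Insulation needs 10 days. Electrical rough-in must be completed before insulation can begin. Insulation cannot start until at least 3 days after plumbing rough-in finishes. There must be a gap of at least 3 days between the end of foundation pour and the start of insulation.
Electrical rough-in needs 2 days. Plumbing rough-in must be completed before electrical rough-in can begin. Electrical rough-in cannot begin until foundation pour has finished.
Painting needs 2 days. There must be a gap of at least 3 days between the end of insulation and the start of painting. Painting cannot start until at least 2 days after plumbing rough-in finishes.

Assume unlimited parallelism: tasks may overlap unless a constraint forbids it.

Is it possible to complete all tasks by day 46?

Foundation pour has no prerequisites, so it starts at day 0 and finishes at day 11.
Plumbing rough-in waits on foundation pour (finishes day 11), so it starts at day 11 and finishes at 11 + 9 = day 20.
Electrical rough-in cannot start until plumbing rough-in (finishes day 20); foundation pour (finishes day 11). The controlling bound is day 20, so electrical rough-in finishes at 20 + 2 = day 22.
Insulation has to wait for electrical rough-in (finishes day 22); plumbing rough-in (finishes day 20, plus 3-day gap → day 23); foundation pour (finishes day 11, plus 3-day gap → day 14). The latest of these is day 23, so insulation runs day 23 to 23 + 10 = day 33.
Final inspection needs all of electrical rough-in (finishes day 22); insulation (finishes day 33, plus 2-day gap → day 35). That puts its earliest start at day 35; it finishes at 35 + 6 = day 41.
For painting: insulation (finishes day 33, plus 3-day gap → day 36); plumbing rough-in (finishes day 20, plus 2-day gap → day 22). Taking the maximum gives a start of day 36, and it finishes at 36 + 2 = day 38.
Every task is finished by day 41, which is no later than the deadline of 46, so the schedule is feasible.

Yes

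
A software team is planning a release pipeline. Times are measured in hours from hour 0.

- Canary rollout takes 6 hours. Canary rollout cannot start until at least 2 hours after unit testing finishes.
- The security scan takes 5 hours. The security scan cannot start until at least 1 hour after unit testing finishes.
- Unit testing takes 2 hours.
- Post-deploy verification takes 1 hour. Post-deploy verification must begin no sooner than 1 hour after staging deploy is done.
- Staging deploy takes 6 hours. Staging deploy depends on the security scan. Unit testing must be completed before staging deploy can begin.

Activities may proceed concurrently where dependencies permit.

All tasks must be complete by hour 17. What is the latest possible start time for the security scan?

Nothing follows post-deploy verification; the deadline of hour 17 is its only limit. It must start by 17 − 1 = hour 16.
Since post-deploy verification (must start by hour 16, minus 1-hour gap → hour 15) depends on it, staging deploy must finish by hour 15. Backing off its 6-hour duration gives a latest start of hour 9.
The security scan has to be done before staging deploy (must start by hour 9). That means finishing by hour 9, i.e. starting by 9 − 5 = hour 4.

4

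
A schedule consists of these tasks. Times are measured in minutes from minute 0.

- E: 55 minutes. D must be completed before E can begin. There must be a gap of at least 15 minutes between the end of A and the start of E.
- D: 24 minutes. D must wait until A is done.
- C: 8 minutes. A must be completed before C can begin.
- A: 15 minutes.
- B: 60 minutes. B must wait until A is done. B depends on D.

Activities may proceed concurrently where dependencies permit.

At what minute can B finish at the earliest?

99

A can start immediately at minute 0; it finishes at minute 15.
D waits on A (finishes minute 15), so it starts at minute 15 and finishes at 15 + 24 = minute 39.
B cannot start until A (finishes minute 15); D (finishes minute 39). The controlling bound is minute 39, so B finishes at 39 + 60 = minute 99.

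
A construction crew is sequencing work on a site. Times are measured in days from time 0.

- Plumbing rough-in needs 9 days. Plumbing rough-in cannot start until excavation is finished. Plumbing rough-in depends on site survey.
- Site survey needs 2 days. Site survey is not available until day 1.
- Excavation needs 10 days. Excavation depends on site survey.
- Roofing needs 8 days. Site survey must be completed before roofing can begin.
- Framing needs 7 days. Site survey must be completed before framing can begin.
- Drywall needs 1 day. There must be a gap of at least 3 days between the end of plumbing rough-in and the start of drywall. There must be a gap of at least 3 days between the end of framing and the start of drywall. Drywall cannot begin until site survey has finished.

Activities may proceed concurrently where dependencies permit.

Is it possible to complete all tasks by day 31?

Yes

Site survey cannot begin until its own release at day 1. It runs from day 1 to 1 + 2 = day 3.
Roofing waits on site survey (finishes day 3), so it starts at day 3 and finishes at 3 + 8 = day 11.
After site survey (finishes day 3), framing can start at day 3 and finishes at day 10.
Excavation waits on site survey (finishes day 3), so it starts at day 3 and finishes at 3 + 10 = day 13.
Plumbing rough-in needs all of excavation (finishes day 13); site survey (finishes day 3). That puts its earliest start at day 13; it finishes at 13 + 9 = day 22.
Drywall cannot start until plumbing rough-in (finishes day 22, plus 3-day gap → day 25); framing (finishes day 10, plus 3-day gap → day 13); site survey (finishes day 3). The controlling bound is day 25, so drywall finishes at 25 + 1 = day 26.
Every task is finished by day 26, which is no later than the deadline of 31, so the schedule is feasible.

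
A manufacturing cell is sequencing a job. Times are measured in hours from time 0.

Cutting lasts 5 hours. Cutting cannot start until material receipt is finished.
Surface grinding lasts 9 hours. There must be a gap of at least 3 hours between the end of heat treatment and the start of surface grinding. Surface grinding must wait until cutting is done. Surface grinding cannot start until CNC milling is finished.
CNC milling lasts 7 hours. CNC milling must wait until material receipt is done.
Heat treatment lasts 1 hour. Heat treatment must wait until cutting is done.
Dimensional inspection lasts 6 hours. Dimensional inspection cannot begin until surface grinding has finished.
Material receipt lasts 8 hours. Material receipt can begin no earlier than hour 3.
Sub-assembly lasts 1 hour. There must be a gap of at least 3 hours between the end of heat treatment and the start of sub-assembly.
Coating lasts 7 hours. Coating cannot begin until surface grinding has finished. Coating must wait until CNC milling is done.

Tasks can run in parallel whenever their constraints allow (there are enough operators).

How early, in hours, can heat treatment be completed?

17

After its own release at hour 3, material receipt can start at hour 3 and finishes at hour 11.
Cutting cannot begin until material receipt (finishes hour 11). It runs from hour 11 to 11 + 5 = hour 16.
Heat treatment waits on cutting (finishes hour 16), so it starts at hour 16 and finishes at 16 + 1 = hour 17.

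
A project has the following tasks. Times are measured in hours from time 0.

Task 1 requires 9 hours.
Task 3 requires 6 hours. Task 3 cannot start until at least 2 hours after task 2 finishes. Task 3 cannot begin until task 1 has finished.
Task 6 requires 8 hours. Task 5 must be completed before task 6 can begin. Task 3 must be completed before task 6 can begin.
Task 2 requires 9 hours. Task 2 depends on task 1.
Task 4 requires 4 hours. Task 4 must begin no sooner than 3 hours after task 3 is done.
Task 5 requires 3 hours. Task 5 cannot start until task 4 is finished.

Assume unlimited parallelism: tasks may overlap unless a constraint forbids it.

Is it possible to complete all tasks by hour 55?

Yes

Task 1 has no prerequisites, so it starts at hour 0 and finishes at hour 9.
After task 1 (finishes hour 9), task 2 can start at hour 9 and finishes at hour 18.
Task 3 cannot start until task 2 (finishes hour 18, plus 2-hour gap → hour 20); task 1 (finishes hour 9). The controlling bound is hour 20, so task 3 finishes at 20 + 6 = hour 26.
Task 4 cannot begin until task 3 (finishes hour 26, plus 3-hour gap → hour 29). It runs from hour 29 to 29 + 4 = hour 33.
Task 5 waits on task 4 (finishes hour 33), so it starts at hour 33 and finishes at 33 + 3 = hour 36.
Task 6 has to wait for task 5 (finishes hour 36); task 3 (finishes hour 26). The latest of these is hour 36, so task 6 runs hour 36 to 36 + 8 = hour 44.
Every task is finished by hour 44, which is no later than the deadline of 55, so the schedule is feasible.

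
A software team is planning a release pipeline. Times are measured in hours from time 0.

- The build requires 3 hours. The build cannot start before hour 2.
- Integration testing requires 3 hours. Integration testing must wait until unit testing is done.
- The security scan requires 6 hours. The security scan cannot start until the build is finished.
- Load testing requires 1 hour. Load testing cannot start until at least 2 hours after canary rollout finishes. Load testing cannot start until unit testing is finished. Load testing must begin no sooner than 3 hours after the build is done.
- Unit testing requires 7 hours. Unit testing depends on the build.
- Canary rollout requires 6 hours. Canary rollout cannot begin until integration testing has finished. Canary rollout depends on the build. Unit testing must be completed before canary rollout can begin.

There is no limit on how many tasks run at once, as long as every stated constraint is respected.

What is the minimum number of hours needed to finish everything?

After its own release at hour 2, the build can start at hour 2 and finishes at hour 5.
The security scan waits on the build (finishes hour 5), so it starts at hour 5 and finishes at 5 + 6 = hour 11.
After the build (finishes hour 5), unit testing can start at hour 5 and finishes at hour 12.
Integration testing waits on unit testing (finishes hour 12), so it starts at hour 12 and finishes at 12 + 3 = hour 15.
For canary rollout: integration testing (finishes hour 15); the build (finishes hour 5); unit testing (finishes hour 12). Taking the maximum gives a start of hour 15, and it finishes at 15 + 6 = hour 21.
For load testing: canary rollout (finishes hour 21, plus 2-hour gap → hour 23); unit testing (finishes hour 12); the build (finishes hour 5, plus 3-hour gap → hour 8). Taking the maximum gives a start of hour 23, and it finishes at 23 + 1 = hour 24.
All tasks are finished once the last one completes. Finish times: The build at 5, Unit testing at 12, Integration testing at 15, The security scan at 11, Canary rollout at 21, Load testing at 24. The latest is hour 24.

24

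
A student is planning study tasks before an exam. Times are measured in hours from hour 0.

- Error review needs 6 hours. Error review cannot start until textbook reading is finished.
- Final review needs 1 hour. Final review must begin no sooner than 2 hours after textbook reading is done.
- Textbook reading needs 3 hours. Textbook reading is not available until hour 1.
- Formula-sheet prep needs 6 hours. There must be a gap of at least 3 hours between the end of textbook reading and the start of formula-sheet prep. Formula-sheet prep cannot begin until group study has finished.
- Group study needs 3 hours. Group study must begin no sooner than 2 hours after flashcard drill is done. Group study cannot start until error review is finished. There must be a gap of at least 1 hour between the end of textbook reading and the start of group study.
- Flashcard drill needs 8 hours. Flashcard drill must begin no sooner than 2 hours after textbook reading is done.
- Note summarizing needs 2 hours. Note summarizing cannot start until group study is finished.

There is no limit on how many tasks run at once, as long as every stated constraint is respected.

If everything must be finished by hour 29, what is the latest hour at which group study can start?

Nothing follows note summarizing; the deadline of hour 29 is its only limit. It must start by 29 − 2 = hour 27.
Formula-sheet prep has no dependents, so it just needs to finish by hour 29. Starting by 29 − 6 = hour 23 achieves that.
Group study feeds note summarizing (must start by hour 27); formula-sheet prep (must start by hour 23). Taking the minimum, group study must finish by hour 23 and start by 23 − 3 = hour 20.

20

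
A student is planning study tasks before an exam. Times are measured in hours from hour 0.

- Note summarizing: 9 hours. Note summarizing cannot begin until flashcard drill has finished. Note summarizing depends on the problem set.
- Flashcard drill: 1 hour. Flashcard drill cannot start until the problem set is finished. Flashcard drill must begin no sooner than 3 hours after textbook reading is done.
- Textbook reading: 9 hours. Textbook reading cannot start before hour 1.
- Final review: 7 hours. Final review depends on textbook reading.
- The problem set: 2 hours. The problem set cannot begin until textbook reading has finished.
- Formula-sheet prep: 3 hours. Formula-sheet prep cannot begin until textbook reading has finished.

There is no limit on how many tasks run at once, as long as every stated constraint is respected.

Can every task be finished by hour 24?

After its own release at hour 1, textbook reading can start at hour 1 and finishes at hour 10.
Final review waits on textbook reading (finishes hour 10), so it starts at hour 10 and finishes at 10 + 7 = hour 17.
After textbook reading (finishes hour 10), formula-sheet prep can start at hour 10 and finishes at hour 13.
After textbook reading (finishes hour 10), the problem set can start at hour 10 and finishes at hour 12.
Flashcard drill needs all of the problem set (finishes hour 12); textbook reading (finishes hour 10, plus 3-hour gap → hour 13). That puts its earliest start at hour 13; it finishes at 13 + 1 = hour 14.
Note summarizing has to wait for flashcard drill (finishes hour 14); the problem set (finishes hour 12). The latest of these is hour 14, so note summarizing runs hour 14 to 14 + 9 = hour 23.
Every task is finished by hour 23, which is no later than the deadline of 24, so the schedule is feasible.

Yes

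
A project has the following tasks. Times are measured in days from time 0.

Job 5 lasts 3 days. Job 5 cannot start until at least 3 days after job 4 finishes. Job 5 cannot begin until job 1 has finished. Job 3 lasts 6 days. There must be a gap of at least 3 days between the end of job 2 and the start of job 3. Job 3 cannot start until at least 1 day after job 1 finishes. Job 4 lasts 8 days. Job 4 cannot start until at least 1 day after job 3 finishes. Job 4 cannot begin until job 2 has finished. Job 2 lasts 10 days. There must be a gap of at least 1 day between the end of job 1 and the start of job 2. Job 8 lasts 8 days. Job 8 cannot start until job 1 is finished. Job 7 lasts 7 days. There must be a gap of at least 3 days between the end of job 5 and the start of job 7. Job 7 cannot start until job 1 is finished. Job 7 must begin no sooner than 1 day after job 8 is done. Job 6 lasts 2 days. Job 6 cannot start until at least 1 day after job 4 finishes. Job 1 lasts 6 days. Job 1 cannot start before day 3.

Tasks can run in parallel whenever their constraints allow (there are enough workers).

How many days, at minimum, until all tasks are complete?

After its own release at day 3, job 1 can start at day 3 and finishes at day 9.
After job 1 (finishes day 9), job 8 can start at day 9 and finishes at day 17.
After job 1 (finishes day 9, plus 1-day gap → day 10), job 2 can start at day 10 and finishes at day 20.
Job 3 cannot start until job 2 (finishes day 20, plus 3-day gap → day 23); job 1 (finishes day 9, plus 1-day gap → day 10). The controlling bound is day 23, so job 3 finishes at 23 + 6 = day 29.
Job 4 has to wait for job 3 (finishes day 29, plus 1-day gap → day 30); job 2 (finishes day 20). The latest of these is day 30, so job 4 runs day 30 to 30 + 8 = day 38.
After job 4 (finishes day 38, plus 1-day gap → day 39), job 6 can start at day 39 and finishes at day 41.
Job 5 needs all of job 4 (finishes day 38, plus 3-day gap → day 41); job 1 (finishes day 9). That puts its earliest start at day 41; it finishes at 41 + 3 = day 44.
Job 7 has to wait for job 5 (finishes day 44, plus 3-day gap → day 47); job 1 (finishes day 9); job 8 (finishes day 17, plus 1-day gap → day 18). The latest of these is day 47, so job 7 runs day 47 to 47 + 7 = day 54.
All tasks are finished once the last one completes. Finish times: Job 1 at 9, Job 2 at 20, Job 3 at 29, Job 4 at 38, Job 5 at 44, Job 6 at 41, Job 7 at 54, Job 8 at 17. The latest is day 54.

54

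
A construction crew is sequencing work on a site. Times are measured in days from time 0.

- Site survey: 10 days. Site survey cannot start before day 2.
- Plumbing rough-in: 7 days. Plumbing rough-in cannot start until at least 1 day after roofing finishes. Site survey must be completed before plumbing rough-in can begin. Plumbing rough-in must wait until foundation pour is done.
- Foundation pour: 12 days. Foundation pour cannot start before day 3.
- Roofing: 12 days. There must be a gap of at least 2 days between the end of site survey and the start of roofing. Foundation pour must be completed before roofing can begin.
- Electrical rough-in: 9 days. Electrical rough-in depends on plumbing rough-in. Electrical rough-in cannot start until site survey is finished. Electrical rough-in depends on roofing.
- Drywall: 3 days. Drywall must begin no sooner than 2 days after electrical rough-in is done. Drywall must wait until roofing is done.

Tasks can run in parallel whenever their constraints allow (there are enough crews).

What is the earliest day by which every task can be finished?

Foundation pour waits on its own release at day 3, so it starts at day 3 and finishes at 3 + 12 = day 15.
Site survey waits on its own release at day 2, so it starts at day 2 and finishes at 2 + 10 = day 12.
For roofing: site survey (finishes day 12, plus 2-day gap → day 14); foundation pour (finishes day 15). Taking the maximum gives a start of day 15, and it finishes at 15 + 12 = day 27.
Plumbing rough-in has to wait for roofing (finishes day 27, plus 1-day gap → day 28); site survey (finishes day 12); foundation pour (finishes day 15). The latest of these is day 28, so plumbing rough-in runs day 28 to 28 + 7 = day 35.
For electrical rough-in: plumbing rough-in (finishes day 35); site survey (finishes day 12); roofing (finishes day 27). Taking the maximum gives a start of day 35, and it finishes at 35 + 9 = day 44.
Drywall needs all of electrical rough-in (finishes day 44, plus 2-day gap → day 46); roofing (finishes day 27). That puts its earliest start at day 46; it finishes at 46 + 3 = day 49.
All tasks are finished once the last one completes. Finish times: Site survey at 12, Foundation pour at 15, Roofing at 27, Plumbing rough-in at 35, Electrical rough-in at 44, Drywall at 49. The latest is day 49.

49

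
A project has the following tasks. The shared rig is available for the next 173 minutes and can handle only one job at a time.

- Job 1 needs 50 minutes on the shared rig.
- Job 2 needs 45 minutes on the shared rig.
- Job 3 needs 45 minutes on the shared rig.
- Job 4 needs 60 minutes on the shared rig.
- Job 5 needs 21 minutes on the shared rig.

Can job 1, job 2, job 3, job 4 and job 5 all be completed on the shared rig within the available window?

Running back to back, the jobs need 50 + 45 + 45 + 60 + 21 = 221 minutes on the shared rig.
Since 221 > 173, they cannot all fit.

No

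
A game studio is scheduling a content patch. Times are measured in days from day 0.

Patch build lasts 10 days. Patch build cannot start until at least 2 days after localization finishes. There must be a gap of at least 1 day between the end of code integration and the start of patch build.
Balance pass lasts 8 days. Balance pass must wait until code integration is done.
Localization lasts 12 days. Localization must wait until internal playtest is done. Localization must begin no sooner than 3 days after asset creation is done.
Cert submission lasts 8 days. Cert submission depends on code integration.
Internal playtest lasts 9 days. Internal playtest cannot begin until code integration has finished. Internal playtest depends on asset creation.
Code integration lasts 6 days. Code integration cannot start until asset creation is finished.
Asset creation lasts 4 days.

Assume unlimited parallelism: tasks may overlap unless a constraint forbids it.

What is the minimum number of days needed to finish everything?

43

Asset creation has no prerequisites, so it starts at day 0 and finishes at day 4.
Code integration cannot begin until asset creation (finishes day 4). It runs from day 4 to 4 + 6 = day 10.
After code integration (finishes day 10), cert submission can start at day 10 and finishes at day 18.
After code integration (finishes day 10), balance pass can start at day 10 and finishes at day 18.
Internal playtest needs all of code integration (finishes day 10); asset creation (finishes day 4). That puts its earliest start at day 10; it finishes at 10 + 9 = day 19.
Localization has to wait for internal playtest (finishes day 19); asset creation (finishes day 4, plus 3-day gap → day 7). The latest of these is day 19, so localization runs day 19 to 19 + 12 = day 31.
Patch build needs all of localization (finishes day 31, plus 2-day gap → day 33); code integration (finishes day 10, plus 1-day gap → day 11). That puts its earliest start at day 33; it finishes at 33 + 10 = day 43.
All tasks are finished once the last one completes. Finish times: Asset creation at 4, Code integration at 10, Internal playtest at 19, Balance pass at 18, Localization at 31, Cert submission at 18, Patch build at 43. The latest is day 43.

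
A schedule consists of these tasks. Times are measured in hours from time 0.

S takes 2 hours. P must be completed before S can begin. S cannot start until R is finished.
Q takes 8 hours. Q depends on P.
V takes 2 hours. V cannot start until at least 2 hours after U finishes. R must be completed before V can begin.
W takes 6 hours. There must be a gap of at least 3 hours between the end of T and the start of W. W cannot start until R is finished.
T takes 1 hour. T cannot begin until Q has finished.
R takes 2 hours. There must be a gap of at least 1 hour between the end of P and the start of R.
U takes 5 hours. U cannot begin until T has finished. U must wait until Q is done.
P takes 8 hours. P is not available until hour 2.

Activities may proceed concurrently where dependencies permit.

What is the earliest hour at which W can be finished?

28

P waits on its own release at hour 2, so it starts at hour 2 and finishes at 2 + 8 = hour 10.
R cannot begin until P (finishes hour 10, plus 1-hour gap → hour 11). It runs from hour 11 to 11 + 2 = hour 13.
Q waits on P (finishes hour 10), so it starts at hour 10 and finishes at 10 + 8 = hour 18.
After Q (finishes hour 18), T can start at hour 18 and finishes at hour 19.
For W: T (finishes hour 19, plus 3-hour gap → hour 22); R (finishes hour 13). Taking the maximum gives a start of hour 22, and it finishes at 22 + 6 = hour 28.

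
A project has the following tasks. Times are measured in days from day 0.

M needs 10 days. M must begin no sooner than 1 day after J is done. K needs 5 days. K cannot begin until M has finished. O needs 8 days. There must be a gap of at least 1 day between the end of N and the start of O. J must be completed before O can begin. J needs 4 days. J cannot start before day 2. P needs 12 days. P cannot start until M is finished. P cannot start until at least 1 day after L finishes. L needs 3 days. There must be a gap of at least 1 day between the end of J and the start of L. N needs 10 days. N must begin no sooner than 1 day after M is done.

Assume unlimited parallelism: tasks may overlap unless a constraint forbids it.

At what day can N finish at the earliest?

J waits on its own release at day 2, so it starts at day 2 and finishes at 2 + 4 = day 6.
After J (finishes day 6, plus 1-day gap → day 7), M can start at day 7 and finishes at day 17.
N waits on M (finishes day 17, plus 1-day gap → day 18), so it starts at day 18 and finishes at 18 + 10 = day 28.

28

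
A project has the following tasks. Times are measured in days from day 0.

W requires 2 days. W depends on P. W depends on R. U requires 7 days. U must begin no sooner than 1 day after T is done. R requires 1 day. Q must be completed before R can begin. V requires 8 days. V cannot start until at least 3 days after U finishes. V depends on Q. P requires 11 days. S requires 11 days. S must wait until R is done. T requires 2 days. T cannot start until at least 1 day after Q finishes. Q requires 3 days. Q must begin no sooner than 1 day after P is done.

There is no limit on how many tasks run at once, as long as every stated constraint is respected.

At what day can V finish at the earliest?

P has no prerequisites, so it starts at day 0 and finishes at day 11.
Q waits on P (finishes day 11, plus 1-day gap → day 12), so it starts at day 12 and finishes at 12 + 3 = day 15.
T cannot begin until Q (finishes day 15, plus 1-day gap → day 16). It runs from day 16 to 16 + 2 = day 18.
U waits on T (finishes day 18, plus 1-day gap → day 19), so it starts at day 19 and finishes at 19 + 7 = day 26.
V needs all of U (finishes day 26, plus 3-day gap → day 29); Q (finishes day 15). That puts its earliest start at day 29; it finishes at 29 + 8 = day 37.

37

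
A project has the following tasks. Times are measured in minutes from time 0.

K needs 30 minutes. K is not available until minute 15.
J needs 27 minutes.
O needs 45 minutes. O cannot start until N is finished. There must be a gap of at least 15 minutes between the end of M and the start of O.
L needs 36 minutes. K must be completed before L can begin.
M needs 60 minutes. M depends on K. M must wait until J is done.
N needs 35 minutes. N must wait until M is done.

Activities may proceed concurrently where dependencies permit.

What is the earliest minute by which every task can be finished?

185

K waits on its own release at minute 15, so it starts at minute 15 and finishes at 15 + 30 = minute 45.
L waits on K (finishes minute 45), so it starts at minute 45 and finishes at 45 + 36 = minute 81.
Nothing blocks J, so it runs from minute 0 to minute 27.
M cannot start until K (finishes minute 45); J (finishes minute 27). The controlling bound is minute 45, so M finishes at 45 + 60 = minute 105.
N waits on M (finishes minute 105), so it starts at minute 105 and finishes at 105 + 35 = minute 140.
O needs all of N (finishes minute 140); M (finishes minute 105, plus 15-minute gap → minute 120). That puts its earliest start at minute 140; it finishes at 140 + 45 = minute 185.
All tasks are finished once the last one completes. Finish times: J at 27, K at 45, L at 81, M at 105, N at 140, O at 185. The latest is minute 185.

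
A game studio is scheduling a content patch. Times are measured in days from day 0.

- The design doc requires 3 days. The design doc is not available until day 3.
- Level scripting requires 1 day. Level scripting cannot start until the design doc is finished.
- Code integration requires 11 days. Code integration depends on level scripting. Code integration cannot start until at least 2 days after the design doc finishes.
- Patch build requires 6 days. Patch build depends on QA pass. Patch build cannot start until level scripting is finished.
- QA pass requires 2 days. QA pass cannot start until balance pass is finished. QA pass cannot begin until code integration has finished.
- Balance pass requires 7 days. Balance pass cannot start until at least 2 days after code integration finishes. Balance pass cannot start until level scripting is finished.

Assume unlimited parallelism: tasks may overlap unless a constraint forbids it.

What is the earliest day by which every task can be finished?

The design doc cannot begin until its own release at day 3. It runs from day 3 to 3 + 3 = day 6.
Level scripting cannot begin until the design doc (finishes day 6). It runs from day 6 to 6 + 1 = day 7.
Code integration has to wait for level scripting (finishes day 7); the design doc (finishes day 6, plus 2-day gap → day 8). The latest of these is day 8, so code integration runs day 8 to 8 + 11 = day 19.
Balance pass cannot start until code integration (finishes day 19, plus 2-day gap → day 21); level scripting (finishes day 7). The controlling bound is day 21, so balance pass finishes at 21 + 7 = day 28.
QA pass needs all of balance pass (finishes day 28); code integration (finishes day 19). That puts its earliest start at day 28; it finishes at 28 + 2 = day 30.
Patch build has to wait for QA pass (finishes day 30); level scripting (finishes day 7). The latest of these is day 30, so patch build runs day 30 to 30 + 6 = day 36.
All tasks are finished once the last one completes. Finish times: The design doc at 6, Level scripting at 7, Code integration at 19, Balance pass at 28, QA pass at 30, Patch build at 36. The latest is day 36.

36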